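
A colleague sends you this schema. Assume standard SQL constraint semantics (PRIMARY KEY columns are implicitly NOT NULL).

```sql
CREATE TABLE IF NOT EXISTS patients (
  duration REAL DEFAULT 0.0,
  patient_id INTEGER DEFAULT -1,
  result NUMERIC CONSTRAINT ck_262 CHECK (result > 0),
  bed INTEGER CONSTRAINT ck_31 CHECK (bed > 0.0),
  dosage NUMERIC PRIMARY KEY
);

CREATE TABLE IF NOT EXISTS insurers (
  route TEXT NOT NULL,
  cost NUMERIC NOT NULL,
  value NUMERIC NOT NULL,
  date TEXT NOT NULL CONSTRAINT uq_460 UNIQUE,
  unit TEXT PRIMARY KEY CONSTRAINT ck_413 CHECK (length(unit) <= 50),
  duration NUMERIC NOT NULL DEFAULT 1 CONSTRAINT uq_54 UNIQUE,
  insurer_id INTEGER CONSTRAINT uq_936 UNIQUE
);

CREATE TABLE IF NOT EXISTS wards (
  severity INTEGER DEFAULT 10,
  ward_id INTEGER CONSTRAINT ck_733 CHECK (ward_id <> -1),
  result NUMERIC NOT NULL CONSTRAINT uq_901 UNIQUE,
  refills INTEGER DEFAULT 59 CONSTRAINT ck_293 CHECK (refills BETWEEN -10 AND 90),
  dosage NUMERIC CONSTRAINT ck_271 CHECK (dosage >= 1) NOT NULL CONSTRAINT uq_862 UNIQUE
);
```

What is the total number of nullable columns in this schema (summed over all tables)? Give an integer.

patients: 4 nullable (duration, patient_id, result, bed — PK (dosage) and explicit NOT NULL columns excluded).
insurers: 1 nullable (insurer_id — PK (unit) and explicit NOT NULL columns excluded).
wards: 3 nullable (severity, ward_id, refills — PK none and explicit NOT NULL columns excluded).
Total: 4 + 1 + 3 = 8.

8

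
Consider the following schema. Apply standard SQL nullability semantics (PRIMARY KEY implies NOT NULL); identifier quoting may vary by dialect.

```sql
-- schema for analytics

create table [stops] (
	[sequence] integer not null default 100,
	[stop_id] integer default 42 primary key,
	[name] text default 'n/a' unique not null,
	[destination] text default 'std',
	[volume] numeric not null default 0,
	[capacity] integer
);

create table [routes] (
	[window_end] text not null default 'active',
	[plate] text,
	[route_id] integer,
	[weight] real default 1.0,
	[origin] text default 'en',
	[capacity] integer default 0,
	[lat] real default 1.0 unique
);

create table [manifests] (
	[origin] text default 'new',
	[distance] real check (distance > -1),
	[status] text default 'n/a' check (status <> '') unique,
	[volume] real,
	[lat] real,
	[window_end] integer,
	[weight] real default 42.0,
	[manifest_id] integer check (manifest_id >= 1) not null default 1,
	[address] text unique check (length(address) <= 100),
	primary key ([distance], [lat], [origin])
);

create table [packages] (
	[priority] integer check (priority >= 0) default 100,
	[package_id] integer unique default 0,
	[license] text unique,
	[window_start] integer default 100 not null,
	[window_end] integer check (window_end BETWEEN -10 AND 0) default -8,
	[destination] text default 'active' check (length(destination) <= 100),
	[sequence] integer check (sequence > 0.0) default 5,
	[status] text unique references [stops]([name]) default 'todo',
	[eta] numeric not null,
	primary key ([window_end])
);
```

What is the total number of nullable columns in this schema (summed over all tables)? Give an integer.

stops: 2 nullable (destination, capacity — PK (stop_id) and explicit NOT NULL columns excluded).
routes: 6 nullable (plate, route_id, weight, origin, capacity, lat — PK none and explicit NOT NULL columns excluded).
manifests: 5 nullable (status, volume, window_end, weight, address — PK (distance, lat, origin) and explicit NOT NULL columns excluded).
packages: 6 nullable (priority, package_id, license, destination, sequence, status — PK (window_end) and explicit NOT NULL columns excluded).
Total: 2 + 6 + 5 + 6 = 19.

19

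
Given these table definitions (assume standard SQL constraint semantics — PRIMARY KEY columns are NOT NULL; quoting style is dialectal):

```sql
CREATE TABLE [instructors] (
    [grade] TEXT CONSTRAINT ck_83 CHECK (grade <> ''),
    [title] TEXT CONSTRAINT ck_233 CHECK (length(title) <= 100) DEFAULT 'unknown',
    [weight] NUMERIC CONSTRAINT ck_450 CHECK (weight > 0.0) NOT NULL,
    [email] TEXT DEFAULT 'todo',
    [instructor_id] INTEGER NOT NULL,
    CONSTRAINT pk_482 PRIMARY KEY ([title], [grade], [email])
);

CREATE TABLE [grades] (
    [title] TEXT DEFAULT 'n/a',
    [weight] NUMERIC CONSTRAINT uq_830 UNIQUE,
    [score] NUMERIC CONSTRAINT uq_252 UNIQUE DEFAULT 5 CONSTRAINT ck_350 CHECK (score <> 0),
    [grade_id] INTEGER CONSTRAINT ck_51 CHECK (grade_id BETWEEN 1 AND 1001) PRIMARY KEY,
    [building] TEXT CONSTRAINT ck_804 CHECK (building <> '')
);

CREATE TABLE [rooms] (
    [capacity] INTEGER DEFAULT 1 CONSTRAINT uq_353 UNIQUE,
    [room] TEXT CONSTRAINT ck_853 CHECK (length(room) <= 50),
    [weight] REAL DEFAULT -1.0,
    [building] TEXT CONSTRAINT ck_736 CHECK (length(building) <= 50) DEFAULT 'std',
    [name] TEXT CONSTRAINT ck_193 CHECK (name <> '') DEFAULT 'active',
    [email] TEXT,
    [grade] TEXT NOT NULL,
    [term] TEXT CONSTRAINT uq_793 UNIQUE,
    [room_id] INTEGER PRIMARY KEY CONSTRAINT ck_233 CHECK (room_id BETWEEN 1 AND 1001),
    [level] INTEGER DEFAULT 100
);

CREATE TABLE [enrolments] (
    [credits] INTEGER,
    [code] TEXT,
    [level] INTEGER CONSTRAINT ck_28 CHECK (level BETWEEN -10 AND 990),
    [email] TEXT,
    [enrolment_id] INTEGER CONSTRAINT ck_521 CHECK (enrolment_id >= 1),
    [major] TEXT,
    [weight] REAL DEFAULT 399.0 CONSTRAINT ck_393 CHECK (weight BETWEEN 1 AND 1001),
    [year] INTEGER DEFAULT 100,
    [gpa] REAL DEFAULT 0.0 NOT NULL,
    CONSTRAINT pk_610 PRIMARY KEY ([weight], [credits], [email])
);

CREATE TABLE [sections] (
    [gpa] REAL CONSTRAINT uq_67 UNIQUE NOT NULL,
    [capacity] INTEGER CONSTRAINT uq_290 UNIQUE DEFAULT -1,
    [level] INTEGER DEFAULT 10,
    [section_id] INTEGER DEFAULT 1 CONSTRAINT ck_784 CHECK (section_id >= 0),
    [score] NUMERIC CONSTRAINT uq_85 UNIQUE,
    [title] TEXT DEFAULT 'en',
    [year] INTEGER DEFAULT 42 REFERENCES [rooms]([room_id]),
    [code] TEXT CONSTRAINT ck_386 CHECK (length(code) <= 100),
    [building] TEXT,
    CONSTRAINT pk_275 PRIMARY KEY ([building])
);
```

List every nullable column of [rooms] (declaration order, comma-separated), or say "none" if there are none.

- capacity: UNIQUE does not imply NOT NULL → nullable.
- room: CHECK does not forbid NULL (a CHECK constraint passes when its expression is NULL) → nullable.
- weight: DEFAULT only fills an omitted column; an explicit NULL is still allowed → nullable.
- building: CHECK does not forbid NULL (a CHECK constraint passes when its expression is NULL) → nullable.
- name: CHECK does not forbid NULL (a CHECK constraint passes when its expression is NULL) → nullable.
- email: no NOT NULL constraint applies → nullable.
- grade: declared NOT NULL → not nullable.
- term: UNIQUE does not imply NOT NULL → nullable.
- room_id: part of the PRIMARY KEY, which implies NOT NULL → not nullable.
- level: DEFAULT only fills an omitted column; an explicit NULL is still allowed → nullable.

capacity, room, weight, building, name, email, term, level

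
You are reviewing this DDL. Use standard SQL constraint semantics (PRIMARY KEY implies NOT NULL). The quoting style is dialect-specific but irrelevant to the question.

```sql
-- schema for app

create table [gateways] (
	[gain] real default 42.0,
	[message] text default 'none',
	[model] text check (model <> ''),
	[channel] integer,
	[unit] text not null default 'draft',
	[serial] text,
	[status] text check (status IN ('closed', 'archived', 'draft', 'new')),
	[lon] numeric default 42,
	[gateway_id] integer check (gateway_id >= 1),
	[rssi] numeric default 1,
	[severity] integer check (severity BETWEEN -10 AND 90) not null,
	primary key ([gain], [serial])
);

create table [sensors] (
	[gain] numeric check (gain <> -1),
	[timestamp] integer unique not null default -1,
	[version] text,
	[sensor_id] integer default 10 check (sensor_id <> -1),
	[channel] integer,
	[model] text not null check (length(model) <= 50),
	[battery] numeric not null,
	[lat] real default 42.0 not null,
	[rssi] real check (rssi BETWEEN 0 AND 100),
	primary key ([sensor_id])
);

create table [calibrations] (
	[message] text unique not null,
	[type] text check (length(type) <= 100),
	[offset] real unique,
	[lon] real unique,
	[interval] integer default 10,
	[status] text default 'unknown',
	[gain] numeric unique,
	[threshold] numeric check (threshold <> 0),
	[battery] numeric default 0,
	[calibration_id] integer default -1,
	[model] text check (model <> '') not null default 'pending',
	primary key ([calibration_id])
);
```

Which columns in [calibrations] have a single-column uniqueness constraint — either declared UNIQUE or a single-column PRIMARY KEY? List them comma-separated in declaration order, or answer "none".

- message: declared UNIQUE → unique.
- type: no UNIQUE or single-column PK constraint.
- offset: declared UNIQUE → unique.
- lon: declared UNIQUE → unique.
- interval: no UNIQUE or single-column PK constraint.
- status: no UNIQUE or single-column PK constraint.
- gain: declared UNIQUE → unique.
- threshold: no UNIQUE or single-column PK constraint.
- battery: no UNIQUE or single-column PK constraint.
- calibration_id: single-column PRIMARY KEY → unique.
- model: no UNIQUE or single-column PK constraint.

message, offset, lon, gain, calibration_id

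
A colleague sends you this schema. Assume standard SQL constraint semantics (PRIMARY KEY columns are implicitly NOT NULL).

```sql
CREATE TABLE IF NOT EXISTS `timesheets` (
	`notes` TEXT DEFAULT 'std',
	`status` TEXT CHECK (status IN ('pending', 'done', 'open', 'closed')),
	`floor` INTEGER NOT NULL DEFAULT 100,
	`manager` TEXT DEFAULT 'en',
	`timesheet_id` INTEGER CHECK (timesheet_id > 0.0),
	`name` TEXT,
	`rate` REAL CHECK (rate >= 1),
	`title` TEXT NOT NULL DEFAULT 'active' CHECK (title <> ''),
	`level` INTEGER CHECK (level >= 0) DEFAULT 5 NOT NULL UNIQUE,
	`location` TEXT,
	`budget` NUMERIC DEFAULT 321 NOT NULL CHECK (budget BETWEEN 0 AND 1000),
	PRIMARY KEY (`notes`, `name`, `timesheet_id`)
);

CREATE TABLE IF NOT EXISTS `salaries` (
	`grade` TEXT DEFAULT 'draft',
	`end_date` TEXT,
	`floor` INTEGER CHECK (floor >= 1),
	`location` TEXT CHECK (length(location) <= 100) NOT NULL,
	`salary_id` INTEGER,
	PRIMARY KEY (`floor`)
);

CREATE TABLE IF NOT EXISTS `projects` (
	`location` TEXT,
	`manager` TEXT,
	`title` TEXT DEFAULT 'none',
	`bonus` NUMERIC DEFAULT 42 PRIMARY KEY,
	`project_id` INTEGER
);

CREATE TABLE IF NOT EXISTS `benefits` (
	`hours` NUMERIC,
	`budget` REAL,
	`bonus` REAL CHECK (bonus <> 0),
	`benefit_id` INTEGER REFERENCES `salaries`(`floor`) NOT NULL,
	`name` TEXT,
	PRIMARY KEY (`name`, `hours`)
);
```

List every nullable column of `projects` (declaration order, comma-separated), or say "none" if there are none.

- location: no NOT NULL constraint applies → nullable.
- manager: no NOT NULL constraint applies → nullable.
- title: DEFAULT only fills an omitted column; an explicit NULL is still allowed → nullable.
- bonus: part of the PRIMARY KEY, which implies NOT NULL → not nullable.
- project_id: no NOT NULL constraint applies → nullable.

location, manager, title, project_id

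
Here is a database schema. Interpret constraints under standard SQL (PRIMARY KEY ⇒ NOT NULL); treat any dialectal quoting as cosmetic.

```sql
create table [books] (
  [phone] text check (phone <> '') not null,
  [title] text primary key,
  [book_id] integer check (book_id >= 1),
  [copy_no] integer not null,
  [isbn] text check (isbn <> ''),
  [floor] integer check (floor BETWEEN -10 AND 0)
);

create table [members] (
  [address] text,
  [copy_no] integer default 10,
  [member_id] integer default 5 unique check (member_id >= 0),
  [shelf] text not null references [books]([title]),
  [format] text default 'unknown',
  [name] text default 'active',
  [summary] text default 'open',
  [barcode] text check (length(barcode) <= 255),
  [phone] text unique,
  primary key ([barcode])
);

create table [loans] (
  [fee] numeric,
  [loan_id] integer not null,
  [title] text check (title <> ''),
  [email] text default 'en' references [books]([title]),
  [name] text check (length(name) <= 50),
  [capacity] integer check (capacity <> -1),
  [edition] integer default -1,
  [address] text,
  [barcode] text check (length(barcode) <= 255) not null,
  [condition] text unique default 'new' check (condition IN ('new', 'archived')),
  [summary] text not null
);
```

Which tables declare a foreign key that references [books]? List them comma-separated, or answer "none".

members, loans

- members.shelf references books(title).
- loans.email references books(title).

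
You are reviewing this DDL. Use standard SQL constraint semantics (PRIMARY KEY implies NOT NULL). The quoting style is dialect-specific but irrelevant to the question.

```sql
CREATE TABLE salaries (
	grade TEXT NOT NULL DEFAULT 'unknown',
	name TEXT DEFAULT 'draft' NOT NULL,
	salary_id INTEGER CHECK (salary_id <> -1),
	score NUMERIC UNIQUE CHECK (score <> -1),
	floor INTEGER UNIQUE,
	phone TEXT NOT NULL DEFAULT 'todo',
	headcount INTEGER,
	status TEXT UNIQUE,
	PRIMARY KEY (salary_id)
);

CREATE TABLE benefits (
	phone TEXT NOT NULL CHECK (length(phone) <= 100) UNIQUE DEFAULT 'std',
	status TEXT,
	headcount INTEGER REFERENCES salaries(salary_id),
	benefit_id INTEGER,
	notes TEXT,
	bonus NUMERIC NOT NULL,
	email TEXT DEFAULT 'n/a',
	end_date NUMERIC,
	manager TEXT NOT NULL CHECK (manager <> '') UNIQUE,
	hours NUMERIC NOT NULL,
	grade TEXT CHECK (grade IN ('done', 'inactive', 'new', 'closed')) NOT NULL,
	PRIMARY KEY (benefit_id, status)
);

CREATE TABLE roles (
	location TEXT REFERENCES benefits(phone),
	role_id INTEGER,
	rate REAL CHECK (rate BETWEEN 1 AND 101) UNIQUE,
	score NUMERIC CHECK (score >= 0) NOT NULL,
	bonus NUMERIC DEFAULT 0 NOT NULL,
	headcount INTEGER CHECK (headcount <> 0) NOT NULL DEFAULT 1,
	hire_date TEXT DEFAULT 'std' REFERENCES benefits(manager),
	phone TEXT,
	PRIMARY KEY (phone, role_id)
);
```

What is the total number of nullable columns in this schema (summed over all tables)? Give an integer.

salaries: 4 nullable (score, floor, headcount, status — PK (salary_id) and explicit NOT NULL columns excluded).
benefits: 4 nullable (headcount, notes, email, end_date — PK (benefit_id, status) and explicit NOT NULL columns excluded).
roles: 3 nullable (location, rate, hire_date — PK (phone, role_id) and explicit NOT NULL columns excluded).
Total: 4 + 4 + 3 = 11.

11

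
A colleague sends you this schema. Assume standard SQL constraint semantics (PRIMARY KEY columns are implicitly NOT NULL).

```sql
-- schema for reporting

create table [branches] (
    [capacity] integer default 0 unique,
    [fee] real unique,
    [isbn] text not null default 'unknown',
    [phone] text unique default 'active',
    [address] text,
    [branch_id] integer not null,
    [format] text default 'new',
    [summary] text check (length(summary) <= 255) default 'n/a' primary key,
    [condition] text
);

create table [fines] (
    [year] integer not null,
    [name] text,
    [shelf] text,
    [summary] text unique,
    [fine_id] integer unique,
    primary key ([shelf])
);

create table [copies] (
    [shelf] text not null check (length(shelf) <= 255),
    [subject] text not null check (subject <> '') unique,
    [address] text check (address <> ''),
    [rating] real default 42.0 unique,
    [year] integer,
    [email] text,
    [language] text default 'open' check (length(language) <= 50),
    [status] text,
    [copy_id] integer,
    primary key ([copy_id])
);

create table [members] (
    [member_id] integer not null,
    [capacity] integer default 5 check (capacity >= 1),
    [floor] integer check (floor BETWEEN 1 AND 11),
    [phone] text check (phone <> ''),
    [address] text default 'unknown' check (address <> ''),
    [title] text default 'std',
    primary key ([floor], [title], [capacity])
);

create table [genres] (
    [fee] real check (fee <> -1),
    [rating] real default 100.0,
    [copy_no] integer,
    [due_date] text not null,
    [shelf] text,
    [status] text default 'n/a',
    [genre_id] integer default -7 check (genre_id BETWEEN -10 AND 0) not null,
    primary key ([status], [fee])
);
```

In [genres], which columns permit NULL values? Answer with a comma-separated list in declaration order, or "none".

- fee: part of the PRIMARY KEY, which implies NOT NULL → not nullable.
- rating: DEFAULT only fills an omitted column; an explicit NULL is still allowed → nullable.
- copy_no: no NOT NULL constraint applies → nullable.
- due_date: declared NOT NULL → not nullable.
- shelf: no NOT NULL constraint applies → nullable.
- status: part of the PRIMARY KEY, which implies NOT NULL → not nullable.
- genre_id: declared NOT NULL → not nullable.

rating, copy_no, shelf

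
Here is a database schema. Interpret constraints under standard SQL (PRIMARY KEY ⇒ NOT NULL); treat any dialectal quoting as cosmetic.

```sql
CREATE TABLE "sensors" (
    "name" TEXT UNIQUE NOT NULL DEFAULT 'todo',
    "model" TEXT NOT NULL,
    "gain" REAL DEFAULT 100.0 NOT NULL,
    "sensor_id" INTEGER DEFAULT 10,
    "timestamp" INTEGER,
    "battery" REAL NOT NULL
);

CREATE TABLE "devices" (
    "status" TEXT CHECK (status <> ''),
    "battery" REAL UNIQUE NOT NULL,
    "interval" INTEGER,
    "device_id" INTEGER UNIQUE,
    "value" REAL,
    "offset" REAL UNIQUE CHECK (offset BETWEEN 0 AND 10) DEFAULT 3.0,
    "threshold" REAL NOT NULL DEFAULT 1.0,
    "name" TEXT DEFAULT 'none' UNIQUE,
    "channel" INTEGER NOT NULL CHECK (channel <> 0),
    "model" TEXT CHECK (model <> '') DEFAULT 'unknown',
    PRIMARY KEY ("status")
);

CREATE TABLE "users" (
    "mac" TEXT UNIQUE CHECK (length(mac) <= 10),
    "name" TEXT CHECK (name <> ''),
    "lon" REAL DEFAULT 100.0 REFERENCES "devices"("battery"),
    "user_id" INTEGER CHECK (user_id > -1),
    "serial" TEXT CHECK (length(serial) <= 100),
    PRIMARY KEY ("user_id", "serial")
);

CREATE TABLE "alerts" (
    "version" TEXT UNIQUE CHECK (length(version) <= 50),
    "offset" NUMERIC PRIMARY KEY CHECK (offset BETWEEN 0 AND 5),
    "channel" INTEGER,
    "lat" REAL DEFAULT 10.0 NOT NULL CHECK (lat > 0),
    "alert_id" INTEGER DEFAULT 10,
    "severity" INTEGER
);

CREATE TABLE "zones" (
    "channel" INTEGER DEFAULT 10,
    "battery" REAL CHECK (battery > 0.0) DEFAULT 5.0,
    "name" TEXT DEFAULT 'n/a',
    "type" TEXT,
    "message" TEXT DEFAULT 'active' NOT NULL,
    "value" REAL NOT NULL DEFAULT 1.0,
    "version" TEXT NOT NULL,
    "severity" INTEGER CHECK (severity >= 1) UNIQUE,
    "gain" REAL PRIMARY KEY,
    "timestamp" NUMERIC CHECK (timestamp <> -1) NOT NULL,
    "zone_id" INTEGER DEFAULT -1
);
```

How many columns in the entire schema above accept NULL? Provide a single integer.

21

sensors: 2 nullable (sensor_id, timestamp — PK none and explicit NOT NULL columns excluded).
devices: 6 nullable (interval, device_id, value, offset, name, model — PK (status) and explicit NOT NULL columns excluded).
users: 3 nullable (mac, name, lon — PK (user_id, serial) and explicit NOT NULL columns excluded).
alerts: 4 nullable (version, channel, alert_id, severity — PK (offset) and explicit NOT NULL columns excluded).
zones: 6 nullable (channel, battery, name, type, severity, zone_id — PK (gain) and explicit NOT NULL columns excluded).
Total: 2 + 6 + 3 + 4 + 6 = 21.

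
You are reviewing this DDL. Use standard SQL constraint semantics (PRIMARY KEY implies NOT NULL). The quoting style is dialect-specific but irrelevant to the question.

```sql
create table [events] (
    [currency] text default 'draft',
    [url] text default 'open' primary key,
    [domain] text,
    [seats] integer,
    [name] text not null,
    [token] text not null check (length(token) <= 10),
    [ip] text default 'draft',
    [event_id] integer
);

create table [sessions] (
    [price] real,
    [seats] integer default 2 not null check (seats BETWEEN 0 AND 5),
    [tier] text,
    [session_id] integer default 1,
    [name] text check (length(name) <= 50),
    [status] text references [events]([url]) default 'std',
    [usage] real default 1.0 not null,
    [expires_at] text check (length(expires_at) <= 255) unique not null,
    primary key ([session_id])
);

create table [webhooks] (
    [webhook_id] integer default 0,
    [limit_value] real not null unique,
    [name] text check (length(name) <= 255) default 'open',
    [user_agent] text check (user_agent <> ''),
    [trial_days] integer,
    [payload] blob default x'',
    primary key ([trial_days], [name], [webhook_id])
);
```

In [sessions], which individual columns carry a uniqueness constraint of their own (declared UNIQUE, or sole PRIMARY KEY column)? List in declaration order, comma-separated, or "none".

- price: no UNIQUE or single-column PK constraint.
- seats: no UNIQUE or single-column PK constraint.
- tier: no UNIQUE or single-column PK constraint.
- session_id: single-column PRIMARY KEY → unique.
- name: no UNIQUE or single-column PK constraint.
- status: no UNIQUE or single-column PK constraint.
- usage: no UNIQUE or single-column PK constraint.
- expires_at: declared UNIQUE → unique.

session_id, expires_at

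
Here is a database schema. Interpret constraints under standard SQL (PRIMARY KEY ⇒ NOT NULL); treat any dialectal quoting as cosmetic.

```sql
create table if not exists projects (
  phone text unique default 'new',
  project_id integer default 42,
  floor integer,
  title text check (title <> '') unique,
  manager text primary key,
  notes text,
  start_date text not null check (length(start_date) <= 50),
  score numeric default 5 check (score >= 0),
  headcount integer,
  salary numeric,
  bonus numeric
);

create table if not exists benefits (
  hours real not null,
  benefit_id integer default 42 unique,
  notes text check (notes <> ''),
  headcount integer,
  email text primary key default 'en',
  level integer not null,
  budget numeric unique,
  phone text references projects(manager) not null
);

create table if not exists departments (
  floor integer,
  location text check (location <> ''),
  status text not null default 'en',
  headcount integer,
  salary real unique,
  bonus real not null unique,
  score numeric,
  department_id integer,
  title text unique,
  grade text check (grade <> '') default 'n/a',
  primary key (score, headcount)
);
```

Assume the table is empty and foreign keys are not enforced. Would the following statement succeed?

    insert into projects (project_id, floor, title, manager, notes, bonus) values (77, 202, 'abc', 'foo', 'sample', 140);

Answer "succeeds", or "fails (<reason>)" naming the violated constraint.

start_date is omitted from the column list and has no DEFAULT, so it would receive NULL.
But start_date is declared NOT NULL.

fails (NOT NULL on start_date)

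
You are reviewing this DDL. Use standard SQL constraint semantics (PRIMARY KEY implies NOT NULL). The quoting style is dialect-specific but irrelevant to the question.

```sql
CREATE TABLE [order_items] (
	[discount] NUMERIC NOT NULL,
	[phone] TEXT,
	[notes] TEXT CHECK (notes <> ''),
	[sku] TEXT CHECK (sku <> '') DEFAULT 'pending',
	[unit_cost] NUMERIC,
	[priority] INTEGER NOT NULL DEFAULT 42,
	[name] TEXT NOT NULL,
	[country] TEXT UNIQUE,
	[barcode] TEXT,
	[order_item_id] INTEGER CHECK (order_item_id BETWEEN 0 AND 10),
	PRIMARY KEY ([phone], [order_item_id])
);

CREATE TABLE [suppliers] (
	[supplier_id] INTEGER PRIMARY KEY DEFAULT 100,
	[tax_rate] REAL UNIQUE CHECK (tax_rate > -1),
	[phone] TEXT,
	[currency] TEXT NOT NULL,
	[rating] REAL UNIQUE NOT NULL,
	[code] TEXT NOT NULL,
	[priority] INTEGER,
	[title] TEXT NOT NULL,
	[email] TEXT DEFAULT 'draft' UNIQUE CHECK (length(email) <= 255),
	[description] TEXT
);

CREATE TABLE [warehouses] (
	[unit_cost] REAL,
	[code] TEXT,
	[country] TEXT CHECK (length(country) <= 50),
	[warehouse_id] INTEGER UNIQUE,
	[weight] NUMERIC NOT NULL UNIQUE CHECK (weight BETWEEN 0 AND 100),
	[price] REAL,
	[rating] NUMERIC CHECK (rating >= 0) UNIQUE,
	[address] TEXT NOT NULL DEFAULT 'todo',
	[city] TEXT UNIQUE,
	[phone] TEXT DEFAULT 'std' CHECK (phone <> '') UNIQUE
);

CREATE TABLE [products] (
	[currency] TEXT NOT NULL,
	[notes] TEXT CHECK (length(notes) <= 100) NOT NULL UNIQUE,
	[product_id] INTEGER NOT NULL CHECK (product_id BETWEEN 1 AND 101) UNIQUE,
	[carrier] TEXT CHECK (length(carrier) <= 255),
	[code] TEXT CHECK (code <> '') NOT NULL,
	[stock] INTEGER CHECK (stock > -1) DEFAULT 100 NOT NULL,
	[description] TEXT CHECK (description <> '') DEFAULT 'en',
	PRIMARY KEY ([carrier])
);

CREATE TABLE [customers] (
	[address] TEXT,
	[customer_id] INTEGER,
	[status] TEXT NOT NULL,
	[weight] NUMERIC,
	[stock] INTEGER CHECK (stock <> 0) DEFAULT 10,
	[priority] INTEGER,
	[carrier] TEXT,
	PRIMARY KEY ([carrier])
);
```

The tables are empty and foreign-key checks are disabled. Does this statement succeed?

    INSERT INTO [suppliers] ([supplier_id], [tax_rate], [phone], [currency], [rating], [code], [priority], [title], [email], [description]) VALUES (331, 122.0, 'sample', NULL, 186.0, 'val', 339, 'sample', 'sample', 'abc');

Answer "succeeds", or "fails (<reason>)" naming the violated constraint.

currency is explicitly set to NULL, but currency is declared NOT NULL.

fails (NOT NULL on currency)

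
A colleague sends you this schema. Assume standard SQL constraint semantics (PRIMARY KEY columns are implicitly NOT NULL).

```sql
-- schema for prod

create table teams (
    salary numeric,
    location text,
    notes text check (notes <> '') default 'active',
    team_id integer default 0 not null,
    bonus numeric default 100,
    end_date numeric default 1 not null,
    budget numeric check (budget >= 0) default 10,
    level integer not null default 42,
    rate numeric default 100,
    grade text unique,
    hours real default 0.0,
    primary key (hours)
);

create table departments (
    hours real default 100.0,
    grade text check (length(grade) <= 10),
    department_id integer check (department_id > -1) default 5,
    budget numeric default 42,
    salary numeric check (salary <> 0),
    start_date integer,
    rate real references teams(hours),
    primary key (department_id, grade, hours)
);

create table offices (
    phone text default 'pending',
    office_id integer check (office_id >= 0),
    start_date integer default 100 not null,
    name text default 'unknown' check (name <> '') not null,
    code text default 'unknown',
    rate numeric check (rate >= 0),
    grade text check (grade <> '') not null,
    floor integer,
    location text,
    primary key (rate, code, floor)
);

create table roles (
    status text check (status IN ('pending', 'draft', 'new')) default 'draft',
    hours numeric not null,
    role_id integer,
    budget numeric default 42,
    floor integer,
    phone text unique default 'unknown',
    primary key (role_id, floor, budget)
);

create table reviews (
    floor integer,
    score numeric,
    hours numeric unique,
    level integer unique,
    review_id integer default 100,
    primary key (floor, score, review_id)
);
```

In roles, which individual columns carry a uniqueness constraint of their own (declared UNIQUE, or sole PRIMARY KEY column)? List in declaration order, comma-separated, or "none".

phone

- status: no UNIQUE or single-column PK constraint.
- hours: no UNIQUE or single-column PK constraint.
- role_id: part of a composite PRIMARY KEY — only the tuple is unique, not this column on its own.
- budget: part of a composite PRIMARY KEY — only the tuple is unique, not this column on its own.
- floor: part of a composite PRIMARY KEY — only the tuple is unique, not this column on its own.
- phone: declared UNIQUE → unique.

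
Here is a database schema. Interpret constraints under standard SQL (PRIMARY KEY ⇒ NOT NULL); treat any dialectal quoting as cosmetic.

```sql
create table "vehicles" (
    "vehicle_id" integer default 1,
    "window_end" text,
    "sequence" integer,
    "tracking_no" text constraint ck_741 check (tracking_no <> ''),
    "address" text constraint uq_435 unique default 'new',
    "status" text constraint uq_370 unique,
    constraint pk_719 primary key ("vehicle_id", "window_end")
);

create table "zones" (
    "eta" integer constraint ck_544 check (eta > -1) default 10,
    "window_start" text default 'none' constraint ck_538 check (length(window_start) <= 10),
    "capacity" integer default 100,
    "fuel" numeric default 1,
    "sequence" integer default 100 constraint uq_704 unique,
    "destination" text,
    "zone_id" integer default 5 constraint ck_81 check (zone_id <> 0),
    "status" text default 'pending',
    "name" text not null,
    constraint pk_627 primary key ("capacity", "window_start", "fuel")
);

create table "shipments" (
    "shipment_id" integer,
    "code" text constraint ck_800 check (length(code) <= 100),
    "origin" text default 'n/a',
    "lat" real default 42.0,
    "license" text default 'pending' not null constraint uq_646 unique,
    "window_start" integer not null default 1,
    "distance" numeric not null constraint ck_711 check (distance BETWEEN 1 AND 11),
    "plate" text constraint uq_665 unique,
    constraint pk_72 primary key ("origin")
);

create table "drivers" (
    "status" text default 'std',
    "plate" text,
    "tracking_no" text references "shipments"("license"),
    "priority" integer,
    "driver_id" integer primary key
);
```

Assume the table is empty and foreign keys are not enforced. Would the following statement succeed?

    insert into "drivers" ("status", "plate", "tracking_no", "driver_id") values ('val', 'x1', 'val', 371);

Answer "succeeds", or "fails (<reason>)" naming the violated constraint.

succeeds

NOT NULL columns: driver_id is supplied.
No constraint is violated.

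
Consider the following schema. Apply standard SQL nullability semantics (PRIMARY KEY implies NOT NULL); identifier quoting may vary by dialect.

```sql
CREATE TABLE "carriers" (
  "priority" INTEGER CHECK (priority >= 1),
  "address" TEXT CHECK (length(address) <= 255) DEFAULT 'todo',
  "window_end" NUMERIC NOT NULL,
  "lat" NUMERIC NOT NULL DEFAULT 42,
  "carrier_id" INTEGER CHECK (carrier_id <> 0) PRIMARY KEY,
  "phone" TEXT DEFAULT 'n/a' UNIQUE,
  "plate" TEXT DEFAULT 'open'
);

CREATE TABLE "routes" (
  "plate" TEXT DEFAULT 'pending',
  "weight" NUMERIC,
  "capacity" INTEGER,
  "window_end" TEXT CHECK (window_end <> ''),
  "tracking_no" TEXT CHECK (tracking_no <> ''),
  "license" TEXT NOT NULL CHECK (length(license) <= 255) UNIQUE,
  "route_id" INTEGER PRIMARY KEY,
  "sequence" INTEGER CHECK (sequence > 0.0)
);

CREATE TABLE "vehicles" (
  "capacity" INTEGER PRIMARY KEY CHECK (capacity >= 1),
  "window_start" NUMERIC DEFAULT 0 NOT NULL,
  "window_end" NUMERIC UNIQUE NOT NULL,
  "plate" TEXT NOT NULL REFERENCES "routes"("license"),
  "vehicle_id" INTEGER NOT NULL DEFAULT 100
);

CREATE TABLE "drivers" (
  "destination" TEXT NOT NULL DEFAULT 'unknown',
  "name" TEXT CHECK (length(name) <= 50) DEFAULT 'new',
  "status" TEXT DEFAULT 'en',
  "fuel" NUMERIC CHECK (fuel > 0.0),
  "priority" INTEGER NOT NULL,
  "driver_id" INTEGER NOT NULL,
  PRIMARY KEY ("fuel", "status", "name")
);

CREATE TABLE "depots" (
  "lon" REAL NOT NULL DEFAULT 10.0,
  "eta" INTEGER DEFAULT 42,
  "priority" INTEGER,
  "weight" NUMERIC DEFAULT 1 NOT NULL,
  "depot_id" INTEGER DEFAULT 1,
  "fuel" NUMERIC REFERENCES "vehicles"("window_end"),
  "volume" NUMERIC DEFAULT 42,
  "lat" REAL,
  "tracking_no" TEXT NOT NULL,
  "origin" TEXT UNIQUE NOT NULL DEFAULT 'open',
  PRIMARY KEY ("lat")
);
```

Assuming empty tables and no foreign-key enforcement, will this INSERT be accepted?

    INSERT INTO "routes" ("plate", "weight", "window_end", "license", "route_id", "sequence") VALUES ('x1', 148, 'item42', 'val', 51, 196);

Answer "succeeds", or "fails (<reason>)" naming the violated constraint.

succeeds

NOT NULL columns: license is supplied; route_id is supplied.
CHECK constraints: 'item42' satisfies (window_end <> ''); 'val' satisfies (length(license) <= 255); 196 satisfies (sequence > 0.0).
No constraint is violated.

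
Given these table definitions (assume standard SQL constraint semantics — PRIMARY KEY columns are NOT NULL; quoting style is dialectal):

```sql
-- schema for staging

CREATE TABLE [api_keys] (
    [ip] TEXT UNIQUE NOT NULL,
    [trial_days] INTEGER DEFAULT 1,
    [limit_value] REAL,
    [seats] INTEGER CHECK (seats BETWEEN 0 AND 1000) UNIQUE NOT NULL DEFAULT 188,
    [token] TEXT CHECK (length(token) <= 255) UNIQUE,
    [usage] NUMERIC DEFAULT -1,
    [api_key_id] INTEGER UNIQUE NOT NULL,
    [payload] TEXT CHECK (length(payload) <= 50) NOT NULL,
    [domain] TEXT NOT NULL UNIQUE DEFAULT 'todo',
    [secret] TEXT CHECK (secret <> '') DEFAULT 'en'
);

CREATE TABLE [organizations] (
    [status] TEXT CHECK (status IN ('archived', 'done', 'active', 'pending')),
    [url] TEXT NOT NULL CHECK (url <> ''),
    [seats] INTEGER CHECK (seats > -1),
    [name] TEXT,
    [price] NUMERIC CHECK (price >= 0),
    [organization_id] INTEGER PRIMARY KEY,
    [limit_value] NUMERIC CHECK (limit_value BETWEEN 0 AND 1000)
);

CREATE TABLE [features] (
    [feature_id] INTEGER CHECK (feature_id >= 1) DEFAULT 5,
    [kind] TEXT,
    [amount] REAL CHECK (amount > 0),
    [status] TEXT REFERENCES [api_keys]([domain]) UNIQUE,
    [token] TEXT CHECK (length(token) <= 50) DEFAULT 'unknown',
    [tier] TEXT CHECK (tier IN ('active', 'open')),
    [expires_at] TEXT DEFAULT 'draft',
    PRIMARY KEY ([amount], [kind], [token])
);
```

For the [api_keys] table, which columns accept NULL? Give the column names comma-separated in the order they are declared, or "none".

trial_days, limit_value, token, usage, secret

- ip: declared NOT NULL → not nullable.
- trial_days: DEFAULT only fills an omitted column; an explicit NULL is still allowed → nullable.
- limit_value: no NOT NULL constraint applies → nullable.
- seats: declared NOT NULL → not nullable.
- token: CHECK does not forbid NULL (a CHECK constraint passes when its expression is NULL) → nullable.
- usage: DEFAULT only fills an omitted column; an explicit NULL is still allowed → nullable.
- api_key_id: declared NOT NULL → not nullable.
- payload: declared NOT NULL → not nullable.
- domain: declared NOT NULL → not nullable.
- secret: CHECK does not forbid NULL (a CHECK constraint passes when its expression is NULL) → nullable.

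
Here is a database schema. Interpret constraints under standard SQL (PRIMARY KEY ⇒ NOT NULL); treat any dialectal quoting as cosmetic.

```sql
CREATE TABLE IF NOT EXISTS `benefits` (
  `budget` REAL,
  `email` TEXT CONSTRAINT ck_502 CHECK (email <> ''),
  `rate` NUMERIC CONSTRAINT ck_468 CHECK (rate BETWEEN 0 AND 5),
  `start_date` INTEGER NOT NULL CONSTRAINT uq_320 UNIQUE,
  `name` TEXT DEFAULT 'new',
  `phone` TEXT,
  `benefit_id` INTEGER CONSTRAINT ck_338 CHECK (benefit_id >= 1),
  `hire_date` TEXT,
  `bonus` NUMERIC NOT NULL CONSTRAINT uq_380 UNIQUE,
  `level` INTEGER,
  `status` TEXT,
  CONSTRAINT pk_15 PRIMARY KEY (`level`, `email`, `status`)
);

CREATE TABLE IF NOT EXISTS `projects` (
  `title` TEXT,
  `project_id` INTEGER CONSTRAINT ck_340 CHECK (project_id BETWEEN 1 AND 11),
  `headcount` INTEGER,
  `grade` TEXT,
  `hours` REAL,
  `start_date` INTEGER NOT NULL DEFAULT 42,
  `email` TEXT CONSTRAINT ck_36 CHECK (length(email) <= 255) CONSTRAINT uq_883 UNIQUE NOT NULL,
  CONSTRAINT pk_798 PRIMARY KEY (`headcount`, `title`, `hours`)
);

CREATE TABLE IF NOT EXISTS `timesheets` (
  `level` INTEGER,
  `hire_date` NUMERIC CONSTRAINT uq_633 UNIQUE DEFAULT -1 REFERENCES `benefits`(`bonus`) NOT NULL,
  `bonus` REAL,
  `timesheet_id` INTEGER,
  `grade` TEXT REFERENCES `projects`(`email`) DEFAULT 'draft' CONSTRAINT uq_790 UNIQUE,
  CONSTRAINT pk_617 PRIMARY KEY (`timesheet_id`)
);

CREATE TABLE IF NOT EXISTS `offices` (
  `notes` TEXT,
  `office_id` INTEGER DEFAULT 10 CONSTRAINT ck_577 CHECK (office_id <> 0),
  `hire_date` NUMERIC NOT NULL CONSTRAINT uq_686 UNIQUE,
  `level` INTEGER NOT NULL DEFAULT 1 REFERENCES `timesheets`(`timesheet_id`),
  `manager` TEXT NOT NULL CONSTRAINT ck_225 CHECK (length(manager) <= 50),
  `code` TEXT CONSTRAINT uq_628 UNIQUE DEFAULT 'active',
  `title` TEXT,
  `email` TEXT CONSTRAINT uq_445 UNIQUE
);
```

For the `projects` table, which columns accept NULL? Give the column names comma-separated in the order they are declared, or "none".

- title: part of the PRIMARY KEY, which implies NOT NULL → not nullable.
- project_id: CHECK does not forbid NULL (a CHECK constraint passes when its expression is NULL) → nullable.
- headcount: part of the PRIMARY KEY, which implies NOT NULL → not nullable.
- grade: no NOT NULL constraint applies → nullable.
- hours: part of the PRIMARY KEY, which implies NOT NULL → not nullable.
- start_date: declared NOT NULL → not nullable.
- email: declared NOT NULL → not nullable.

project_id, grade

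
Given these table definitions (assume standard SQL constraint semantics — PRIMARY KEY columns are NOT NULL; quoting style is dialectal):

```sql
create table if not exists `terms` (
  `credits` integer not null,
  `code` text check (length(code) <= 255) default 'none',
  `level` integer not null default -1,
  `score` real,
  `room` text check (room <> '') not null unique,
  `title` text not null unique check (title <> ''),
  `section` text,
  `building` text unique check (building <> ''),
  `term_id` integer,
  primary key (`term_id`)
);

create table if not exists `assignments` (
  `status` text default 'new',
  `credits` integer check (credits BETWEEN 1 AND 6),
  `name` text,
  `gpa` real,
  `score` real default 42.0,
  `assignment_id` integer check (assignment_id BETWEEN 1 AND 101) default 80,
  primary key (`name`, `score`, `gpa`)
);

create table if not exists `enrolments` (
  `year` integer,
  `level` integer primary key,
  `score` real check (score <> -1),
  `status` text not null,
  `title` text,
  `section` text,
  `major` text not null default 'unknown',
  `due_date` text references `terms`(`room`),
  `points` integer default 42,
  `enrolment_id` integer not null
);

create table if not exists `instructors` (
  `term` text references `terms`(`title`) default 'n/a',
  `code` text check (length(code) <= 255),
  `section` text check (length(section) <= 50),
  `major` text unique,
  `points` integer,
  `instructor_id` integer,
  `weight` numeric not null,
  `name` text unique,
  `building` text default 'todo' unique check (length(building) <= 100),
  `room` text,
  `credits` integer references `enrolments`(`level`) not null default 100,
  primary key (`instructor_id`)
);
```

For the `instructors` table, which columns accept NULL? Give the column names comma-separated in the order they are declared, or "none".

- term: a foreign key column may be NULL unless separately constrained → nullable.
- code: CHECK does not forbid NULL (a CHECK constraint passes when its expression is NULL) → nullable.
- section: CHECK does not forbid NULL (a CHECK constraint passes when its expression is NULL) → nullable.
- major: UNIQUE does not imply NOT NULL → nullable.
- points: no NOT NULL constraint applies → nullable.
- instructor_id: part of the PRIMARY KEY, which implies NOT NULL → not nullable.
- weight: declared NOT NULL → not nullable.
- name: UNIQUE does not imply NOT NULL → nullable.
- building: CHECK does not forbid NULL (a CHECK constraint passes when its expression is NULL) → nullable.
- room: no NOT NULL constraint applies → nullable.
- credits: declared NOT NULL → not nullable.

term, code, section, major, points, name, building, room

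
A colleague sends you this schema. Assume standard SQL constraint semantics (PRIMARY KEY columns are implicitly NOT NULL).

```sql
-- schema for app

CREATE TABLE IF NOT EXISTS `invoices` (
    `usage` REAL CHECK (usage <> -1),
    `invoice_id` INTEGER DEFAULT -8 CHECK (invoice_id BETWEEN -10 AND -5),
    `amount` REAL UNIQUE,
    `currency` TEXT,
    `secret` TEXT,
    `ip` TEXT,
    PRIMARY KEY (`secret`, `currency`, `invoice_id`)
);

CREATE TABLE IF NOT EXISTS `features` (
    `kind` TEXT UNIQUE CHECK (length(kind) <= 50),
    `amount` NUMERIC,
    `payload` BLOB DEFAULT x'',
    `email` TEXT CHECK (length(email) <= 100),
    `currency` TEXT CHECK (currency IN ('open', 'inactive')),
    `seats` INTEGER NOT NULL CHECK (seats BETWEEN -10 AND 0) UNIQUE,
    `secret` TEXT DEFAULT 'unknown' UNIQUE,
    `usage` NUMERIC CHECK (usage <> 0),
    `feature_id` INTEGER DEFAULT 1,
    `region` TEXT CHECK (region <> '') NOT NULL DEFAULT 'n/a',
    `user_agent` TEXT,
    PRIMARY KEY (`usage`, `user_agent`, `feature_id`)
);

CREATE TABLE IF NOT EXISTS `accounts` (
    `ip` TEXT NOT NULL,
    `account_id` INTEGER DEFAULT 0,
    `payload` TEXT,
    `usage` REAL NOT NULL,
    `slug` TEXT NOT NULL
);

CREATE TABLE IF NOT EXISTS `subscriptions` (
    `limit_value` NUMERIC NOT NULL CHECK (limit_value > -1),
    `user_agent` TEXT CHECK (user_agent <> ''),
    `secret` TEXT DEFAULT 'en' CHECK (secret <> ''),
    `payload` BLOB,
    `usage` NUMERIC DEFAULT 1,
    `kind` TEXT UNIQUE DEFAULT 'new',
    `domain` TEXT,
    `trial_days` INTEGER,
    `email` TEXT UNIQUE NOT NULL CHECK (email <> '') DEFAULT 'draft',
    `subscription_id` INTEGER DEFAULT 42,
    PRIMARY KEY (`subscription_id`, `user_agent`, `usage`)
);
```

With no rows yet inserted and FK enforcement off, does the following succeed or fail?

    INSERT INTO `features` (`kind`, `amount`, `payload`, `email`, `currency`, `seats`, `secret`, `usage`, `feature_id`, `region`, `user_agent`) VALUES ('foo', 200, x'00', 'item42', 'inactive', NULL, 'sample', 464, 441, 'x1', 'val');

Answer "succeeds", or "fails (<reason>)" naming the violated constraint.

seats is explicitly set to NULL, but seats is declared NOT NULL.

fails (NOT NULL on seats)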